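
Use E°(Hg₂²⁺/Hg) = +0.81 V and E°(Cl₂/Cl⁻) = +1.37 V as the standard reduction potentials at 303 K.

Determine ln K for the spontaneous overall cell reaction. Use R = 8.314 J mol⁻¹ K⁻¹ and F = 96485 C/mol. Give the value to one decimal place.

42.9

Cathode: Cl₂/Cl⁻; anode: Hg₂²⁺/Hg. E°cell = (+1.37) − (+0.81) = +0.56 V, with n = 2.
ΔG° = −nFE° = −RT ln K, so ln K = nFE°/(RT) = (2)(96485)(+0.56) / ((8.314)(303)) = 42.897.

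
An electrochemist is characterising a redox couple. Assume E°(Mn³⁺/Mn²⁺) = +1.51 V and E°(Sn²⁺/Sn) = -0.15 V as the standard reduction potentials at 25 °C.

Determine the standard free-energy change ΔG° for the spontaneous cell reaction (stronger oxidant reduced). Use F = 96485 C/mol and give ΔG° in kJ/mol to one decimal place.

Mn³⁺/Mn²⁺ (E° = +1.51 V) is the cathode; Sn²⁺/Sn (E° = -0.15 V) is the anode, so E°cell = +1.66 V.
Balancing electrons gives n = 2 (lcm of 1 and 2).
ΔG° = −nFE° = −(2)(96485)(+1.66) = -320,330 J = -320.3 kJ/mol.

-320.3 kJ/mol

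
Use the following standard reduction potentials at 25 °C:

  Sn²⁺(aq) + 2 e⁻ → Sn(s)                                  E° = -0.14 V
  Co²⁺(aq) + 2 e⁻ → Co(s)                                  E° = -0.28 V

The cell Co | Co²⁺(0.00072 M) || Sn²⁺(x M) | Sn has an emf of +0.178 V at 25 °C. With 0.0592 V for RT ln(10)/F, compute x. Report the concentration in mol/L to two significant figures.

0.014 M

Sn²⁺/Sn is the cathode, Co²⁺/Co the anode: E°cell = +0.14 V, n = 2.
Overall reaction: Sn²⁺(aq) + Co(s) → Sn(s) + Co²⁺(aq); Q = [Co²⁺]^1/[Sn²⁺]^1.
From E = E° − (0.0592/n) log Q: log Q = (E° − E)·n/0.0592 = (+0.14 − (+0.178))·2/0.0592 = -1.2838.
So 1·log[Sn²⁺] = 1·log(0.00072) − log Q = -3.1427 − (-1.2838) = -1.8589; [Sn²⁺] = 10^(-1.8589) ≈ 0.014 M.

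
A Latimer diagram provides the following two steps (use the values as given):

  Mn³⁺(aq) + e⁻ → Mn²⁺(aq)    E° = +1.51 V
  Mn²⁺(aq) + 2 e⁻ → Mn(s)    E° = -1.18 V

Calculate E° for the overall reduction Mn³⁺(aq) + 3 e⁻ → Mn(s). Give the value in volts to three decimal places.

Since ΔG° = −nFE° is additive over sequential reductions, n₃E°₃ = n₁E°₁ + n₂E°₂.
E°₃ = (1×+1.51 + 2×-1.18) / 3 = (-0.850) / 3 = -0.283 V.

-0.283 V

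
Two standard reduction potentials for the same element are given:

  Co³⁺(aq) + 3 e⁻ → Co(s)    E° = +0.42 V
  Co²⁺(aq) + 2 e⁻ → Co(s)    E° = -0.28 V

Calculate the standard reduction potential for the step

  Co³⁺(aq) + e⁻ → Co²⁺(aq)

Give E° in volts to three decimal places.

+1.820 V

Sequential free energies add, so n₃E°₃ = n₁E°₁ + n₂E°₂.
With n₃ = 3, and the known step contributing 2×(-0.28) V, the unknown satisfies 1·E° = 3×(+0.42) − 2×(-0.28) = +1.820.
E° = +1.820 / 1 = +1.820 V.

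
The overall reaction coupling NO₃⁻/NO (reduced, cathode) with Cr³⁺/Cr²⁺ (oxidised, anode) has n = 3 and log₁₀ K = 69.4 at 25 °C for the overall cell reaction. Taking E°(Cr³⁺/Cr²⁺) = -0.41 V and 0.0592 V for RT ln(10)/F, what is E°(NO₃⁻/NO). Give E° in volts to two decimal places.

+0.96 V

E°cell = (0.0592/n)·log K = (0.0592/3)(69.4) = +1.369 V.
Since NO₃⁻/NO is the cathode and Cr³⁺/Cr²⁺ the anode, E°cell = E°(NO₃⁻/NO) − E°(Cr³⁺/Cr²⁺).
So E°(NO₃⁻/NO) = E°cell + E°(Cr³⁺/Cr²⁺) = +1.369 + (-0.41) = +0.96 V.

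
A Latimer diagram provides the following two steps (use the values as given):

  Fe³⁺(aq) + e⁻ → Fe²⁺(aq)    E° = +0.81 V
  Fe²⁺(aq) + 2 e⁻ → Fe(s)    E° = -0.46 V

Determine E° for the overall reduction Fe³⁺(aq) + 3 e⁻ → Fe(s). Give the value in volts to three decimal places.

Adding the free-energy changes (−nFE°) of the two steps gives −n₃FE°₃ = −n₁FE°₁ − n₂FE°₂.
E°₃ = (1×+0.81 + 2×-0.46) / 3 = (-0.110) / 3 = -0.037 V.

-0.037 V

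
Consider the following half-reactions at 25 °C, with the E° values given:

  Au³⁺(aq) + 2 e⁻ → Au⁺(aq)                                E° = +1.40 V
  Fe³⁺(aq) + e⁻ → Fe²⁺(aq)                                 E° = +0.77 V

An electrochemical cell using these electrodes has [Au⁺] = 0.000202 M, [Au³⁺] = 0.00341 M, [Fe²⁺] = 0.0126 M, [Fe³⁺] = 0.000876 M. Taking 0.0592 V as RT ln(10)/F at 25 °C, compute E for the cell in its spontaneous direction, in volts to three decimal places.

+0.735 V

Au³⁺/Au⁺ is the cathode (higher E°), Fe³⁺/Fe²⁺ the anode: E°cell = +1.40 − (+0.77) = +0.63 V, n = 2.
Overall: Au³⁺(aq) + 2 Fe²⁺(aq) → Au⁺(aq) + 2 Fe³⁺(aq)
Q = [Au⁺]·[Fe³⁺]^2 / ([Au³⁺]·[Fe²⁺]^2); log Q = -3.543.
E = E° − (0.0592/n) log Q = +0.63 − (0.0592/2)(-3.543) = +0.735 V.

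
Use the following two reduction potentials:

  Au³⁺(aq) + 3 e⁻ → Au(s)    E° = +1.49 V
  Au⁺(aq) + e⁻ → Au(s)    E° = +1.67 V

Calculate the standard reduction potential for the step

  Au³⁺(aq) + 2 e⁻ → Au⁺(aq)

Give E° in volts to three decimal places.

Sequential free energies add, so n₃E°₃ = n₁E°₁ + n₂E°₂.
With n₃ = 3, and the known step contributing 1×(+1.67) V, the unknown satisfies 2·E° = 3×(+1.49) − 1×(+1.67) = +2.800.
E° = +2.800 / 2 = +1.400 V.

+1.400 V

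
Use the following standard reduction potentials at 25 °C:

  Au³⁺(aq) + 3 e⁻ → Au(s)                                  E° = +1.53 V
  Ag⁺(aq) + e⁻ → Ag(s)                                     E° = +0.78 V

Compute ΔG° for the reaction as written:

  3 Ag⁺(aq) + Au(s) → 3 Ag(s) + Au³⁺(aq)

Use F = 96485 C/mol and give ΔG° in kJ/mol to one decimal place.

+217.1 kJ/mol

As written, Ag⁺/Ag is reduced (cathode) and Au³⁺/Au is oxidised (anode), so E°cell = (+0.78) − (+1.53) = -0.75 V.
Balancing electrons gives n = 3.
ΔG° = −nFE° = −(3)(96485)(-0.75) = 217,091 J = +217.1 kJ/mol.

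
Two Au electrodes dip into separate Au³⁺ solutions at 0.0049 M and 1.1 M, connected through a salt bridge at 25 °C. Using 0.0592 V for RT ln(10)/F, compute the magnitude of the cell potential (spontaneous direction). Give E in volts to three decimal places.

For a concentration cell E°cell = 0. The 1.1 M side is the cathode (reduction is favoured where [Au³⁺] is higher).
With n = 3, E = −(0.0592/3) log([Au³⁺]ₐₙ/[Au³⁺]꜀ₐₜ) = −(0.0592/3) log(0.0049/1.1) = −(0.0592/3)(-2.351) = +0.046 V.

+0.046 V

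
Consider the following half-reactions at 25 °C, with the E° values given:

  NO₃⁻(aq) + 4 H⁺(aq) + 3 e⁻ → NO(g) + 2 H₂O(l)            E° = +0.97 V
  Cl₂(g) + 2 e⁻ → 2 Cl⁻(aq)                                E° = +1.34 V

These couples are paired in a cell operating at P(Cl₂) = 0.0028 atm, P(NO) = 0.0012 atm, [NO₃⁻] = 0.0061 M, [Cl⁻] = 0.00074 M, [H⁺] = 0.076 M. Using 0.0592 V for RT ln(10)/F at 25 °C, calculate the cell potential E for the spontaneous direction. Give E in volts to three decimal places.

+0.554 V

Cl₂/Cl⁻ is the cathode (higher E°), NO₃⁻/NO the anode: E°cell = +1.34 − (+0.97) = +0.37 V, n = 6.
Overall: 3 Cl₂(g) + 2 NO(g) + 4 H₂O(l) → 6 Cl⁻(aq) + 2 NO₃⁻(aq) + 8 H⁺(aq)
Q = [Cl⁻]^6·[NO₃⁻]^2·[H⁺]^8 / (P(Cl₂)^3·P(NO)^2); log Q = -18.667.
E = E° − (0.0592/n) log Q = +0.37 − (0.0592/6)(-18.667) = +0.554 V.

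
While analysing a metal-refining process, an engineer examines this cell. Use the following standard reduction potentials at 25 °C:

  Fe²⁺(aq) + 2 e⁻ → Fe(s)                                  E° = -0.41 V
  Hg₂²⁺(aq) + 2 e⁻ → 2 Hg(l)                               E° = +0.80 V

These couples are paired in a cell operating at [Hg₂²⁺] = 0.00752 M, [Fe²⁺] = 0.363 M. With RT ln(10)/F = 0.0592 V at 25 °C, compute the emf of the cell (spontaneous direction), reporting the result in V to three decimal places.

Hg₂²⁺/Hg is the cathode (higher E°), Fe²⁺/Fe the anode: E°cell = +0.80 − (-0.41) = +1.21 V, n = 2.
Overall: Hg₂²⁺(aq) + Fe(s) → 2 Hg(l) + Fe²⁺(aq)
Q = [Fe²⁺] / ([Hg₂²⁺]); log Q = 1.684.
E = E° − (0.0592/n) log Q = +1.21 − (0.0592/2)(1.684) = +1.160 V.

+1.160 V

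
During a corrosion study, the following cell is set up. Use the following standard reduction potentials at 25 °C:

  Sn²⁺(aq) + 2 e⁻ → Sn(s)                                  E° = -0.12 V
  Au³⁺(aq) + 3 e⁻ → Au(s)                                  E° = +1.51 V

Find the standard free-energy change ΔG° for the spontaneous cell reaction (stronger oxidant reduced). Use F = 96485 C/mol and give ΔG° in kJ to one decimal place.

-943.6 kJ

Au³⁺/Au (E° = +1.51 V) is the cathode; Sn²⁺/Sn (E° = -0.12 V) is the anode, so E°cell = +1.63 V.
Balancing electrons gives n = 6 (lcm of 3 and 2).
ΔG° = −nFE° = −(6)(96485)(+1.63) = -943,623 J = -943.6 kJ.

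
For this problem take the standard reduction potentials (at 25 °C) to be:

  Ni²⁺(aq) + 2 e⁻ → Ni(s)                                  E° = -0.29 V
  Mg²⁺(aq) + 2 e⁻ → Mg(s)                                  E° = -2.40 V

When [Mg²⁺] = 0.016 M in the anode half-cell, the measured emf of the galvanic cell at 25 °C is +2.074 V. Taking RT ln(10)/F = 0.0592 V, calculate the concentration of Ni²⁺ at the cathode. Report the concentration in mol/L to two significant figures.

Ni²⁺/Ni is the cathode, Mg²⁺/Mg the anode: E°cell = +2.11 V, n = 2.
Overall reaction: Ni²⁺(aq) + Mg(s) → Ni(s) + Mg²⁺(aq); Q = [Mg²⁺]^1/[Ni²⁺]^1.
From E = E° − (0.0592/n) log Q: log Q = (E° − E)·n/0.0592 = (+2.11 − (+2.074))·2/0.0592 = 1.2162.
So 1·log[Ni²⁺] = 1·log(0.016) − log Q = -1.7959 − (1.2162) = -3.0121; [Ni²⁺] = 10^(-3.0121) ≈ 0.00097 M.

0.00097 M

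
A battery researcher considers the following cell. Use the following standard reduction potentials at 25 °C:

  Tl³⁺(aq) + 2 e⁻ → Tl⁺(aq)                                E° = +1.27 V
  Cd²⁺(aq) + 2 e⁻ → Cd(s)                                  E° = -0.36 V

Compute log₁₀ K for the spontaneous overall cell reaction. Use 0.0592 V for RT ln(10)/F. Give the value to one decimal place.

Cathode: Tl³⁺/Tl⁺; anode: Cd²⁺/Cd. E°cell = +1.63 V, n = 2.
log K = nE°cell / 0.0592 = (2)(+1.63) / 0.0592 = 55.1.

55.1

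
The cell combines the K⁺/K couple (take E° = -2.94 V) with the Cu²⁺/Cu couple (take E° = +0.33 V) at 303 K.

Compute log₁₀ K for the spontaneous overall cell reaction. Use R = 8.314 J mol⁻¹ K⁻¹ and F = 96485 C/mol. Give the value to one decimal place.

108.8

Cathode: Cu²⁺/Cu; anode: K⁺/K. E°cell = (+0.33) − (-2.94) = +3.27 V, with n = 2.
ΔG° = −nFE° = −RT ln K, so ln K = nFE°/(RT) = (2)(96485)(+3.27) / ((8.314)(303)) = 250.487.
log₁₀ K = 250.487 / ln 10 = 108.8.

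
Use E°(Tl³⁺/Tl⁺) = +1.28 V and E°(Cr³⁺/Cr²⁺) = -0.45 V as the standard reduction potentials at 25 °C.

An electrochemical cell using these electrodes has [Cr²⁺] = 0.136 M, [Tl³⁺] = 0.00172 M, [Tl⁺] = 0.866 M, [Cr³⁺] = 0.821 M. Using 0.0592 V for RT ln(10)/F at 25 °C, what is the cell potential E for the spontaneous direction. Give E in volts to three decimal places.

+1.604 V

Tl³⁺/Tl⁺ is the cathode (higher E°), Cr³⁺/Cr²⁺ the anode: E°cell = +1.28 − (-0.45) = +1.73 V, n = 2.
Overall: Tl³⁺(aq) + 2 Cr²⁺(aq) → Tl⁺(aq) + 2 Cr³⁺(aq)
Q = [Tl⁺]·[Cr³⁺]^2 / ([Tl³⁺]·[Cr²⁺]^2); log Q = 4.264.
E = E° − (0.0592/n) log Q = +1.73 − (0.0592/2)(4.264) = +1.604 V.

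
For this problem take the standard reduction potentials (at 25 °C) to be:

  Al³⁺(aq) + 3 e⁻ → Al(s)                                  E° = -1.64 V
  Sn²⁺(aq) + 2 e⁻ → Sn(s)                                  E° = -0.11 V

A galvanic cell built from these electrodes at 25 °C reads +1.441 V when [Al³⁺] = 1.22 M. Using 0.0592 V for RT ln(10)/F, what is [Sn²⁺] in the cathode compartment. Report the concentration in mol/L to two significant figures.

0.0011 M

Sn²⁺/Sn is the cathode, Al³⁺/Al the anode: E°cell = +1.53 V, n = 6.
Overall reaction: 3 Sn²⁺(aq) + 2 Al(s) → 3 Sn(s) + 2 Al³⁺(aq); Q = [Al³⁺]^2/[Sn²⁺]^3.
From E = E° − (0.0592/n) log Q: log Q = (E° − E)·n/0.0592 = (+1.53 − (+1.441))·6/0.0592 = 9.0203.
So 3·log[Sn²⁺] = 2·log(1.22) − log Q = 0.1727 − (9.0203) = -8.8476; log[Sn²⁺] = -8.8476 / 3 = -2.9492; [Sn²⁺] = 10^(-2.9492) ≈ 0.0011 M.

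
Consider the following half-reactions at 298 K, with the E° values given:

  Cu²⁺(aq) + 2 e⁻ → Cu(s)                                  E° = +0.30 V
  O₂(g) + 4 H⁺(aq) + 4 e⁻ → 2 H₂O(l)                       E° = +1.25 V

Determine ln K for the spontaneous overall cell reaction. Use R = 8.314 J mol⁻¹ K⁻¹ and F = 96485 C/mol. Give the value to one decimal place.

148.0

Cathode: O₂/H₂O; anode: Cu²⁺/Cu. E°cell = (+1.25) − (+0.30) = +0.95 V, with n = 4.
ΔG° = −nFE° = −RT ln K, so ln K = nFE°/(RT) = (4)(96485)(+0.95) / ((8.314)(298)) = 147.985.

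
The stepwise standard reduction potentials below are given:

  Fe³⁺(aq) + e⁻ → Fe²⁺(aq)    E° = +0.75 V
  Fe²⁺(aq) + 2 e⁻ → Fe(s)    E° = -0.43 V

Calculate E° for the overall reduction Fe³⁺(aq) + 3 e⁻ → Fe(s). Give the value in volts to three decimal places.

-0.037 V

Adding the free-energy changes (−nFE°) of the two steps gives −n₃FE°₃ = −n₁FE°₁ − n₂FE°₂.
E°₃ = (1×+0.75 + 2×-0.43) / 3 = (-0.110) / 3 = -0.037 V.
E° values themselves are not directly additive — weighting by electron count is essential.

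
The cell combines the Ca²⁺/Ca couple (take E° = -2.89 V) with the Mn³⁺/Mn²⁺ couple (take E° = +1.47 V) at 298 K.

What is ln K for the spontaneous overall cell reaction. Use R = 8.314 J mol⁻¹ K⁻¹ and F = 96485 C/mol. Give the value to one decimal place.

339.6

Cathode: Mn³⁺/Mn²⁺; anode: Ca²⁺/Ca. E°cell = (+1.47) − (-2.89) = +4.36 V, with n = 2.
ΔG° = −nFE° = −RT ln K, so ln K = nFE°/(RT) = (2)(96485)(+4.36) / ((8.314)(298)) = 339.586.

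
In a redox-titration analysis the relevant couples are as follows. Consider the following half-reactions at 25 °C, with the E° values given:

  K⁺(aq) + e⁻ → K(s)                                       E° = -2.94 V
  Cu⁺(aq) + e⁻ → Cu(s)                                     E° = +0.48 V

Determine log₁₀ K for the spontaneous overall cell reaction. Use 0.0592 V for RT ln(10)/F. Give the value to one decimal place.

Cathode: Cu⁺/Cu; anode: K⁺/K. E°cell = +3.42 V, n = 1.
log K = nE°cell / 0.0592 = (1)(+3.42) / 0.0592 = 57.8.

57.8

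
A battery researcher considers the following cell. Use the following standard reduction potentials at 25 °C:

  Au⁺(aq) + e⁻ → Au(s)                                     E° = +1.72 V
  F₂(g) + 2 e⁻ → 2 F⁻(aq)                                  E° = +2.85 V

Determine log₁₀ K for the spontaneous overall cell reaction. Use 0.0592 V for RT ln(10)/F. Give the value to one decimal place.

Cathode: F₂/F⁻; anode: Au⁺/Au. E°cell = +1.13 V, n = 2.
log K = nE°cell / 0.0592 = (2)(+1.13) / 0.0592 = 38.2.

38.2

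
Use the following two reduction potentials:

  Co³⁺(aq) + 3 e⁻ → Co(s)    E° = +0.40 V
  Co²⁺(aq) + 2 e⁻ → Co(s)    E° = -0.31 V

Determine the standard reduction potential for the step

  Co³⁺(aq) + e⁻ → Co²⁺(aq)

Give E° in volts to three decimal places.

+1.820 V

Sequential free energies add, so n₃E°₃ = n₁E°₁ + n₂E°₂.
With n₃ = 3, and the known step contributing 2×(-0.31) V, the unknown satisfies 1·E° = 3×(+0.40) − 2×(-0.31) = +1.820.
E° = +1.820 / 1 = +1.820 V.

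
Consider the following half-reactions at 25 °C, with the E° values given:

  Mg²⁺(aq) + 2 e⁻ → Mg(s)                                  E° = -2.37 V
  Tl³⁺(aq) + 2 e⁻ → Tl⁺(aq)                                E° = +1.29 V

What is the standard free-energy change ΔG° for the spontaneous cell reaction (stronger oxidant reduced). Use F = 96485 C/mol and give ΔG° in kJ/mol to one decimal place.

-706.3 kJ/mol

Tl³⁺/Tl⁺ (E° = +1.29 V) is the cathode; Mg²⁺/Mg (E° = -2.37 V) is the anode, so E°cell = +3.66 V.
Balancing electrons gives n = 2 (lcm of 2 and 2).
ΔG° = −nFE° = −(2)(96485)(+3.66) = -706,270 J = -706.3 kJ/mol.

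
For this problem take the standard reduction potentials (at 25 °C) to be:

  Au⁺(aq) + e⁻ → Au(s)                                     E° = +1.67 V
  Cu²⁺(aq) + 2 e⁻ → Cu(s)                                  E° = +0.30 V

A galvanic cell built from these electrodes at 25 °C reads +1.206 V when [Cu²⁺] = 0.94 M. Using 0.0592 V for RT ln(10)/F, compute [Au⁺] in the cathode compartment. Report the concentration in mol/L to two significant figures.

Au⁺/Au is the cathode, Cu²⁺/Cu the anode: E°cell = +1.37 V, n = 2.
Overall reaction: 2 Au⁺(aq) + Cu(s) → 2 Au(s) + Cu²⁺(aq); Q = [Cu²⁺]^1/[Au⁺]^2.
From E = E° − (0.0592/n) log Q: log Q = (E° − E)·n/0.0592 = (+1.37 − (+1.206))·2/0.0592 = 5.5405.
So 2·log[Au⁺] = 1·log(0.94) − log Q = -0.0269 − (5.5405) = -5.5674; log[Au⁺] = -5.5674 / 2 = -2.7837; [Au⁺] = 10^(-2.7837) ≈ 0.0016 M.

0.0016 M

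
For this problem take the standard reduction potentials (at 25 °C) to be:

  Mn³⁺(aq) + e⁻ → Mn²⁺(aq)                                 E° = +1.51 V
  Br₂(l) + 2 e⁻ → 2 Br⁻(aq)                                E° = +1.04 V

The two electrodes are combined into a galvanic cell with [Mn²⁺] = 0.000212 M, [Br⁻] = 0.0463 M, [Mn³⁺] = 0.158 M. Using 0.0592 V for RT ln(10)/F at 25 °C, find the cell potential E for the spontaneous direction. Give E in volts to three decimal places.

+0.561 V

Mn³⁺/Mn²⁺ is the cathode (higher E°), Br₂/Br⁻ the anode: E°cell = +1.51 − (+1.04) = +0.47 V, n = 2.
Overall: 2 Mn³⁺(aq) + 2 Br⁻(aq) → 2 Mn²⁺(aq) + Br₂(l)
Q = [Mn²⁺]^2 / ([Mn³⁺]^2·[Br⁻]^2); log Q = -3.076.
E = E° − (0.0592/n) log Q = +0.47 − (0.0592/2)(-3.076) = +0.561 V.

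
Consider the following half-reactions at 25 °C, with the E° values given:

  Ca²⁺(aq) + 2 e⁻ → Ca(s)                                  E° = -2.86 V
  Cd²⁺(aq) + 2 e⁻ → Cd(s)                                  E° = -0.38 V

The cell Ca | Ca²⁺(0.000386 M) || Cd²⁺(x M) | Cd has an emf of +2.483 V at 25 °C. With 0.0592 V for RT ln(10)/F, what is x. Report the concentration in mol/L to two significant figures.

Cd²⁺/Cd is the cathode, Ca²⁺/Ca the anode: E°cell = +2.48 V, n = 2.
Overall reaction: Cd²⁺(aq) + Ca(s) → Cd(s) + Ca²⁺(aq); Q = [Ca²⁺]^1/[Cd²⁺]^1.
From E = E° − (0.0592/n) log Q: log Q = (E° − E)·n/0.0592 = (+2.48 − (+2.483))·2/0.0592 = -0.1014.
So 1·log[Cd²⁺] = 1·log(0.000386) − log Q = -3.4134 − (-0.1014) = -3.3120; [Cd²⁺] = 10^(-3.3120) ≈ 0.00049 M.

0.00049 M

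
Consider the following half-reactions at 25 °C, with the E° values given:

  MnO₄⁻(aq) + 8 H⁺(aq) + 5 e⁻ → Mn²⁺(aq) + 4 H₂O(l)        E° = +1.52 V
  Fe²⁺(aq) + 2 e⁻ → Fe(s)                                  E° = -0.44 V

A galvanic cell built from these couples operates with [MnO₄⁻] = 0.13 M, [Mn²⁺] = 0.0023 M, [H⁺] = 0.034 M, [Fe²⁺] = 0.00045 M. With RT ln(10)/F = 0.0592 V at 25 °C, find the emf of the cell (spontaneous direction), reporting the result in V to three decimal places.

MnO₄⁻/Mn²⁺ is the cathode (higher E°), Fe²⁺/Fe the anode: E°cell = +1.52 − (-0.44) = +1.96 V, n = 10.
Overall: 2 MnO₄⁻(aq) + 16 H⁺(aq) + 5 Fe(s) → 2 Mn²⁺(aq) + 8 H₂O(l) + 5 Fe²⁺(aq)
Q = [Mn²⁺]^2·[Fe²⁺]^5 / ([MnO₄⁻]^2·[H⁺]^16); log Q = 3.258.
E = E° − (0.0592/n) log Q = +1.96 − (0.0592/10)(3.258) = +1.941 V.

+1.941 V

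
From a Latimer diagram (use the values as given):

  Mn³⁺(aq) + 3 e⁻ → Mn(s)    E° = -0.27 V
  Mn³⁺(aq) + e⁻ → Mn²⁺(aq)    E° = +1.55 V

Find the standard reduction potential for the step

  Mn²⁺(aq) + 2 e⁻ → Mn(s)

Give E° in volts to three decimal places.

Sequential free energies add, so n₃E°₃ = n₁E°₁ + n₂E°₂.
With n₃ = 3, and the known step contributing 1×(+1.55) V, the unknown satisfies 2·E° = 3×(-0.27) − 1×(+1.55) = -2.360.
E° = -2.360 / 2 = -1.180 V.

-1.180 V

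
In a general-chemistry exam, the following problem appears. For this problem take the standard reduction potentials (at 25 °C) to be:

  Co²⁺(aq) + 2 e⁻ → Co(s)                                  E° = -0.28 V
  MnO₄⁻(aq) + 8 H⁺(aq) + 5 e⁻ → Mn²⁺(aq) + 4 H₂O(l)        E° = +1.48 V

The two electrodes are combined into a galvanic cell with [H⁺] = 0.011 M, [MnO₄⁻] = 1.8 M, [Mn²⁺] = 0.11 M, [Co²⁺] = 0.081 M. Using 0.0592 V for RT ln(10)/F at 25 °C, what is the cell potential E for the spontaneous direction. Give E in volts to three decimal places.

+1.621 V

MnO₄⁻/Mn²⁺ is the cathode (higher E°), Co²⁺/Co the anode: E°cell = +1.48 − (-0.28) = +1.76 V, n = 10.
Overall: 2 MnO₄⁻(aq) + 16 H⁺(aq) + 5 Co(s) → 2 Mn²⁺(aq) + 8 H₂O(l) + 5 Co²⁺(aq)
Q = [Mn²⁺]^2·[Co²⁺]^5 / ([MnO₄⁻]^2·[H⁺]^16); log Q = 23.452.
E = E° − (0.0592/n) log Q = +1.76 − (0.0592/10)(23.452) = +1.621 V.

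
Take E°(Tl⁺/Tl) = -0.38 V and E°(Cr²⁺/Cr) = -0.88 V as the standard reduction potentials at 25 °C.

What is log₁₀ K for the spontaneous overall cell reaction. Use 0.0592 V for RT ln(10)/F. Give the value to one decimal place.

16.9

Cathode: Tl⁺/Tl; anode: Cr²⁺/Cr. E°cell = +0.50 V, n = 2.
log K = nE°cell / 0.0592 = (2)(+0.50) / 0.0592 = 16.9.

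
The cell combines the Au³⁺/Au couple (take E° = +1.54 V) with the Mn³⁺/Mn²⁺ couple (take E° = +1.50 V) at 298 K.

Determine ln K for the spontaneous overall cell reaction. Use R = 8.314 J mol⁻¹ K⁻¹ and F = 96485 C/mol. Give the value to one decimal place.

Cathode: Au³⁺/Au; anode: Mn³⁺/Mn²⁺. E°cell = (+1.54) − (+1.50) = +0.04 V, with n = 3.
ΔG° = −nFE° = −RT ln K, so ln K = nFE°/(RT) = (3)(96485)(+0.04) / ((8.314)(298)) = 4.673.

4.7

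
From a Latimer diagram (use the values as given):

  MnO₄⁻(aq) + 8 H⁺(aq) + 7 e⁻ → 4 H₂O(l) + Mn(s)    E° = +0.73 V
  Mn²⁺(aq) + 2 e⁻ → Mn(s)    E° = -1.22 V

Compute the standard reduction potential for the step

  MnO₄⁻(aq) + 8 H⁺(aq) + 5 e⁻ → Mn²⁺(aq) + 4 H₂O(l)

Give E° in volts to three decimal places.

+1.510 V

Sequential free energies add, so n₃E°₃ = n₁E°₁ + n₂E°₂.
With n₃ = 7, and the known step contributing 2×(-1.22) V, the unknown satisfies 5·E° = 7×(+0.73) − 2×(-1.22) = +7.550.
E° = +7.550 / 5 = +1.510 V.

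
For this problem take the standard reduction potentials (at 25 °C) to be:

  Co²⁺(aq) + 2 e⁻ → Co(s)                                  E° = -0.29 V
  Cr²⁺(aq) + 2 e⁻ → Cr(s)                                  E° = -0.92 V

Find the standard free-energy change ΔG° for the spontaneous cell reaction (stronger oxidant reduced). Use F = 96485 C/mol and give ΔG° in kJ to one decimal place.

Co²⁺/Co (E° = -0.29 V) is the cathode; Cr²⁺/Cr (E° = -0.92 V) is the anode, so E°cell = +0.63 V.
Balancing electrons gives n = 2 (lcm of 2 and 2).
ΔG° = −nFE° = −(2)(96485)(+0.63) = -121,571 J = -121.6 kJ.

-121.6 kJ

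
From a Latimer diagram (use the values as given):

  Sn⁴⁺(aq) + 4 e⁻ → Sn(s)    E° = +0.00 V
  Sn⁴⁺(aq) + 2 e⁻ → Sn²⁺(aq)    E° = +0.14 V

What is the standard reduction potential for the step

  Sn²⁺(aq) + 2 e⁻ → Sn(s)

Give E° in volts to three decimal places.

-0.140 V

Sequential free energies add, so n₃E°₃ = n₁E°₁ + n₂E°₂.
With n₃ = 4, and the known step contributing 2×(+0.14) V, the unknown satisfies 2·E° = 4×(+0.00) − 2×(+0.14) = -0.280.
E° = -0.280 / 2 = -0.140 V.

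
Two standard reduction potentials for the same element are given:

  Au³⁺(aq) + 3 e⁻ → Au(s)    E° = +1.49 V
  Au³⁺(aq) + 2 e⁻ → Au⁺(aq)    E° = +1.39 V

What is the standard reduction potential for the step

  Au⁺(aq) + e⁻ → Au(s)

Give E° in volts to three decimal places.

+1.690 V

Sequential free energies add, so n₃E°₃ = n₁E°₁ + n₂E°₂.
With n₃ = 3, and the known step contributing 2×(+1.39) V, the unknown satisfies 1·E° = 3×(+1.49) − 2×(+1.39) = +1.690.
E° = +1.690 / 1 = +1.690 V.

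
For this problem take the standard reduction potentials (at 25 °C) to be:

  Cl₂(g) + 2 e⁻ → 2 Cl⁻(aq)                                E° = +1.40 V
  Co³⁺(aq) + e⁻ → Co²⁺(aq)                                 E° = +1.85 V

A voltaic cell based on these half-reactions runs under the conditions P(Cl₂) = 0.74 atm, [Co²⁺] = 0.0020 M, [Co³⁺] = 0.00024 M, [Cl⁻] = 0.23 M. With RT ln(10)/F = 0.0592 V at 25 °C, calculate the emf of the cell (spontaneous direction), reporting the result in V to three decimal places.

Co³⁺/Co²⁺ is the cathode (higher E°), Cl₂/Cl⁻ the anode: E°cell = +1.85 − (+1.40) = +0.45 V, n = 2.
Overall: 2 Co³⁺(aq) + 2 Cl⁻(aq) → 2 Co²⁺(aq) + Cl₂(g)
Q = [Co²⁺]^2·P(Cl₂) / ([Co³⁺]^2·[Cl⁻]^2); log Q = 2.987.
E = E° − (0.0592/n) log Q = +0.45 − (0.0592/2)(2.987) = +0.362 V.

+0.362 V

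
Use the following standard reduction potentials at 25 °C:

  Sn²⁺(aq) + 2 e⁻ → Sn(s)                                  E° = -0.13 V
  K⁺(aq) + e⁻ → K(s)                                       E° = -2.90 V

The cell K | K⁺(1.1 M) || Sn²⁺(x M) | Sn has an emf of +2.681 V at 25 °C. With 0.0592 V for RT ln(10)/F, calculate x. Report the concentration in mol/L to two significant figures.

Sn²⁺/Sn is the cathode, K⁺/K the anode: E°cell = +2.77 V, n = 2.
Overall reaction: Sn²⁺(aq) + 2 K(s) → Sn(s) + 2 K⁺(aq); Q = [K⁺]^2/[Sn²⁺]^1.
From E = E° − (0.0592/n) log Q: log Q = (E° − E)·n/0.0592 = (+2.77 − (+2.681))·2/0.0592 = 3.0068.
So 1·log[Sn²⁺] = 2·log(1.1) − log Q = 0.0828 − (3.0068) = -2.9240; [Sn²⁺] = 10^(-2.9240) ≈ 0.0012 M.

0.0012 M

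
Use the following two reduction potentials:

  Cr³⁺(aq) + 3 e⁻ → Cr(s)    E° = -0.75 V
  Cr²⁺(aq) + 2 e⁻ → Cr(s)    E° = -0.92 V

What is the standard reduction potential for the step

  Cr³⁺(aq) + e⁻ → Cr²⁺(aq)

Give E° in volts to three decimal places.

-0.410 V

Sequential free energies add, so n₃E°₃ = n₁E°₁ + n₂E°₂.
With n₃ = 3, and the known step contributing 2×(-0.92) V, the unknown satisfies 1·E° = 3×(-0.75) − 2×(-0.92) = -0.410.
E° = -0.410 / 1 = -0.410 V.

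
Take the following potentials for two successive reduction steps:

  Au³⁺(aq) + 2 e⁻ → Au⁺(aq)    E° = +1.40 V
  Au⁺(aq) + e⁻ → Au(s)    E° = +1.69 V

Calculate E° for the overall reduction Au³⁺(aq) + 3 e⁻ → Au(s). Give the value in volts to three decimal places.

+1.497 V

Since ΔG° = −nFE° is additive over sequential reductions, n₃E°₃ = n₁E°₁ + n₂E°₂.
E°₃ = (2×+1.40 + 1×+1.69) / 3 = (+4.490) / 3 = +1.497 V.
E° values themselves are not directly additive — weighting by electron count is essential.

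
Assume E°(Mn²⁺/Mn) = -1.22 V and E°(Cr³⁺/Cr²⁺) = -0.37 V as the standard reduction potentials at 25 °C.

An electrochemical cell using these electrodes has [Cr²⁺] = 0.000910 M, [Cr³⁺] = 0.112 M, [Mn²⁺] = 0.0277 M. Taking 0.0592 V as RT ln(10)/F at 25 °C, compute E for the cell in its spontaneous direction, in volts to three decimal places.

Cr³⁺/Cr²⁺ is the cathode (higher E°), Mn²⁺/Mn the anode: E°cell = -0.37 − (-1.22) = +0.85 V, n = 2.
Overall: 2 Cr³⁺(aq) + Mn(s) → 2 Cr²⁺(aq) + Mn²⁺(aq)
Q = [Cr²⁺]^2·[Mn²⁺] / ([Cr³⁺]^2); log Q = -5.738.
E = E° − (0.0592/n) log Q = +0.85 − (0.0592/2)(-5.738) = +1.020 V.

+1.020 V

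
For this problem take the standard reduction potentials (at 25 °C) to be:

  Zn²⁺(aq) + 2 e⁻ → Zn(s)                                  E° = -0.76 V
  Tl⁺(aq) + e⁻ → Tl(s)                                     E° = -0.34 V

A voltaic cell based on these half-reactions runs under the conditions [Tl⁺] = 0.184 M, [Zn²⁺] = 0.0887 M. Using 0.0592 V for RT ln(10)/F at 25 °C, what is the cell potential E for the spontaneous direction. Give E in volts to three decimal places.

Tl⁺/Tl is the cathode (higher E°), Zn²⁺/Zn the anode: E°cell = -0.34 − (-0.76) = +0.42 V, n = 2.
Overall: 2 Tl⁺(aq) + Zn(s) → 2 Tl(s) + Zn²⁺(aq)
Q = [Zn²⁺] / ([Tl⁺]^2); log Q = 0.418.
E = E° − (0.0592/n) log Q = +0.42 − (0.0592/2)(0.418) = +0.408 V.

+0.408 V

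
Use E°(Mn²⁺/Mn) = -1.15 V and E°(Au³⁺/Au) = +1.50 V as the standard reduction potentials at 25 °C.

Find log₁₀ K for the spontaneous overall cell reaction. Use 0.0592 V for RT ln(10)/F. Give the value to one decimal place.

268.6

Cathode: Au³⁺/Au; anode: Mn²⁺/Mn. E°cell = +2.65 V, n = 6.
log K = nE°cell / 0.0592 = (6)(+2.65) / 0.0592 = 268.6.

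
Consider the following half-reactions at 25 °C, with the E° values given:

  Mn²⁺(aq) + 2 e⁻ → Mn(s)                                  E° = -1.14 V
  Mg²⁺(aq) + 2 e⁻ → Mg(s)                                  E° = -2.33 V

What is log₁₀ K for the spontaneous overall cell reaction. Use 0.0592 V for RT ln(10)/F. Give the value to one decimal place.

40.2

Cathode: Mn²⁺/Mn; anode: Mg²⁺/Mg. E°cell = +1.19 V, n = 2.
log K = nE°cell / 0.0592 = (2)(+1.19) / 0.0592 = 40.2.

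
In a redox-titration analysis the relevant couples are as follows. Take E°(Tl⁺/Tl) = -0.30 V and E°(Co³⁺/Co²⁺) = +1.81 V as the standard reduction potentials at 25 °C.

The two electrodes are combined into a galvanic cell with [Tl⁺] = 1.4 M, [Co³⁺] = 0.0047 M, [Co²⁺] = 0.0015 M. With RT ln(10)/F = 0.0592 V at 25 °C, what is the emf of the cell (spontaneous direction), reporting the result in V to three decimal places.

+2.131 V

Co³⁺/Co²⁺ is the cathode (higher E°), Tl⁺/Tl the anode: E°cell = +1.81 − (-0.30) = +2.11 V, n = 1.
Overall: Co³⁺(aq) + Tl(s) → Co²⁺(aq) + Tl⁺(aq)
Q = [Co²⁺]·[Tl⁺] / ([Co³⁺]); log Q = -0.350.
E = E° − (0.0592/n) log Q = +2.11 − (0.0592/1)(-0.350) = +2.131 V.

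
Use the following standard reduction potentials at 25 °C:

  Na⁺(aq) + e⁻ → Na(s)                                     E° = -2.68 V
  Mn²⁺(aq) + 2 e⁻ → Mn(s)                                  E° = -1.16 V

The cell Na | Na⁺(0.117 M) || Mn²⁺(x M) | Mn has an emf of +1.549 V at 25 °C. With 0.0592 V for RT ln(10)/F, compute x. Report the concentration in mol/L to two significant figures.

Mn²⁺/Mn is the cathode, Na⁺/Na the anode: E°cell = +1.52 V, n = 2.
Overall reaction: Mn²⁺(aq) + 2 Na(s) → Mn(s) + 2 Na⁺(aq); Q = [Na⁺]^2/[Mn²⁺]^1.
From E = E° − (0.0592/n) log Q: log Q = (E° − E)·n/0.0592 = (+1.52 − (+1.549))·2/0.0592 = -0.9797.
So 1·log[Mn²⁺] = 2·log(0.117) − log Q = -1.8636 − (-0.9797) = -0.8839; [Mn²⁺] = 10^(-0.8839) ≈ 0.13 M.

0.13 M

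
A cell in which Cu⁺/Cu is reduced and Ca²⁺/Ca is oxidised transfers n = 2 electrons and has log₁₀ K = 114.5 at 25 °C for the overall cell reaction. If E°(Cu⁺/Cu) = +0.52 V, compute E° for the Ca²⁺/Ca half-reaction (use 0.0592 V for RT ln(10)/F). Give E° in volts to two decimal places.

E°cell = (0.0592/n)·log K = (0.0592/2)(114.5) = +3.389 V.
Since Cu⁺/Cu is the cathode and Ca²⁺/Ca the anode, E°cell = E°(Cu⁺/Cu) − E°(Ca²⁺/Ca).
So E°(Ca²⁺/Ca) = E°(Cu⁺/Cu) − E°cell = (+0.52) − (+3.389) = -2.87 V.

-2.87 V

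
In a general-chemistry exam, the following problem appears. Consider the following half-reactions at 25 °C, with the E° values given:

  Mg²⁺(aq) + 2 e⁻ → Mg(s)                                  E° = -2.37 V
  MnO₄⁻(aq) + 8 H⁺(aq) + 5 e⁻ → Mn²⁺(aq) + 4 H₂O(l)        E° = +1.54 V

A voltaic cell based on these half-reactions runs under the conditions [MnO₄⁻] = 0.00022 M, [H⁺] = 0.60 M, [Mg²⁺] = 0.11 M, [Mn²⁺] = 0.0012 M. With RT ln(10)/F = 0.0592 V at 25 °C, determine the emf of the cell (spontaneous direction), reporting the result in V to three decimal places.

MnO₄⁻/Mn²⁺ is the cathode (higher E°), Mg²⁺/Mg the anode: E°cell = +1.54 − (-2.37) = +3.91 V, n = 10.
Overall: 2 MnO₄⁻(aq) + 16 H⁺(aq) + 5 Mg(s) → 2 Mn²⁺(aq) + 8 H₂O(l) + 5 Mg²⁺(aq)
Q = [Mn²⁺]^2·[Mg²⁺]^5 / ([MnO₄⁻]^2·[H⁺]^16); log Q = 0.230.
E = E° − (0.0592/n) log Q = +3.91 − (0.0592/10)(0.230) = +3.909 V.

+3.909 V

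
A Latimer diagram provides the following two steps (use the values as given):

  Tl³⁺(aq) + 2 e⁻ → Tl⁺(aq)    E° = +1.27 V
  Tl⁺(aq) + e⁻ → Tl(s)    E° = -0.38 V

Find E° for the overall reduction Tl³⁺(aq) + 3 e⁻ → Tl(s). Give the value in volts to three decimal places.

+0.720 V

Adding the free-energy changes (−nFE°) of the two steps gives −n₃FE°₃ = −n₁FE°₁ − n₂FE°₂.
E°₃ = (2×+1.27 + 1×-0.38) / 3 = (+2.160) / 3 = +0.720 V.
Simply averaging or adding the two E° values would be wrong; the electron-weighted sum is required.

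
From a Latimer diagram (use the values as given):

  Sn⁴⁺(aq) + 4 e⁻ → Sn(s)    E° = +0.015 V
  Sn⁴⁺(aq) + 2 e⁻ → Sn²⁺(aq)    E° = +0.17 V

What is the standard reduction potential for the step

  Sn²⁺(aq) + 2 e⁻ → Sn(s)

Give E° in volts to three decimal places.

Sequential free energies add, so n₃E°₃ = n₁E°₁ + n₂E°₂.
With n₃ = 4, and the known step contributing 2×(+0.17) V, the unknown satisfies 2·E° = 4×(+0.015) − 2×(+0.17) = -0.280.
E° = -0.280 / 2 = -0.140 V.

-0.140 V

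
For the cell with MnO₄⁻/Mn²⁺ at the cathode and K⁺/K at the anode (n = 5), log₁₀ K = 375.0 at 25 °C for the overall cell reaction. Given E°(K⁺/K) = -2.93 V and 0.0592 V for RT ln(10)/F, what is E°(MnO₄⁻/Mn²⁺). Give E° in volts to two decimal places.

E°cell = (0.0592/n)·log K = (0.0592/5)(375.0) = +4.440 V.
Since MnO₄⁻/Mn²⁺ is the cathode and K⁺/K the anode, E°cell = E°(MnO₄⁻/Mn²⁺) − E°(K⁺/K).
So E°(MnO₄⁻/Mn²⁺) = E°cell + E°(K⁺/K) = +4.440 + (-2.93) = +1.51 V.

+1.51 V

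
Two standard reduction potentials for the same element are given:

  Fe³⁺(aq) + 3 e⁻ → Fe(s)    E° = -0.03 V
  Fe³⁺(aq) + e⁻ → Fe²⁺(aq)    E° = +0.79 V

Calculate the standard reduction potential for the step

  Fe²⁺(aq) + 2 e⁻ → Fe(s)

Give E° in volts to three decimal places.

Sequential free energies add, so n₃E°₃ = n₁E°₁ + n₂E°₂.
With n₃ = 3, and the known step contributing 1×(+0.79) V, the unknown satisfies 2·E° = 3×(-0.03) − 1×(+0.79) = -0.880.
E° = -0.880 / 2 = -0.440 V.

-0.440 V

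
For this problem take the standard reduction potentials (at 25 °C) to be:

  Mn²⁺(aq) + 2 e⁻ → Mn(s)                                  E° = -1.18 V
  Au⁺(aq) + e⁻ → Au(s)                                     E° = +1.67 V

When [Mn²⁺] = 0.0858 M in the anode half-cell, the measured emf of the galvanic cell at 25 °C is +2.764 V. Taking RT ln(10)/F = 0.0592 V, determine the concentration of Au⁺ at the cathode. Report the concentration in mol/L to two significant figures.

Au⁺/Au is the cathode, Mn²⁺/Mn the anode: E°cell = +2.85 V, n = 2.
Overall reaction: 2 Au⁺(aq) + Mn(s) → 2 Au(s) + Mn²⁺(aq); Q = [Mn²⁺]^1/[Au⁺]^2.
From E = E° − (0.0592/n) log Q: log Q = (E° − E)·n/0.0592 = (+2.85 − (+2.764))·2/0.0592 = 2.9054.
So 2·log[Au⁺] = 1·log(0.0858) − log Q = -1.0665 − (2.9054) = -3.9719; log[Au⁺] = -3.9719 / 2 = -1.9860; [Au⁺] = 10^(-1.9860) ≈ 0.010 M.

0.010 M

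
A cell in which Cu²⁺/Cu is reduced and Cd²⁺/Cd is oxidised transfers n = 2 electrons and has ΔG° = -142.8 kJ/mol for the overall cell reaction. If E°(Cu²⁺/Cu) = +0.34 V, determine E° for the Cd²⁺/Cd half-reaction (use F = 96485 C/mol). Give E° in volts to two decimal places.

-0.40 V

E°cell = −ΔG°/(nF) = −(-142.8×10³)/((2)(96485)) = +0.740 V.
Since Cu²⁺/Cu is the cathode and Cd²⁺/Cd the anode, E°cell = E°(Cu²⁺/Cu) − E°(Cd²⁺/Cd).
So E°(Cd²⁺/Cd) = E°(Cu²⁺/Cu) − E°cell = (+0.34) − (+0.740) = -0.40 V.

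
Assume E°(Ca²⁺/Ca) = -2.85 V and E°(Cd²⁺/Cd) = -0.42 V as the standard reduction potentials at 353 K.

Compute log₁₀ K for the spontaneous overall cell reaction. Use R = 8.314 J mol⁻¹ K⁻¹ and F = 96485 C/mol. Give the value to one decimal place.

69.4

Cathode: Cd²⁺/Cd; anode: Ca²⁺/Ca. E°cell = (-0.42) − (-2.85) = +2.43 V, with n = 2.
ΔG° = −nFE° = −RT ln K, so ln K = nFE°/(RT) = (2)(96485)(+2.43) / ((8.314)(353)) = 159.776.
log₁₀ K = 159.776 / ln 10 = 69.4.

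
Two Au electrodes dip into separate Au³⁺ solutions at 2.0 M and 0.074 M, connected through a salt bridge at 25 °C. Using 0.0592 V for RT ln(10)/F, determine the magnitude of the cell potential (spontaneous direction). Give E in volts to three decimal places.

For a concentration cell E°cell = 0. The 2.0 M side is the cathode (reduction is favoured where [Au³⁺] is higher).
With n = 3, E = −(0.0592/3) log([Au³⁺]ₐₙ/[Au³⁺]꜀ₐₜ) = −(0.0592/3) log(0.074/2) = −(0.0592/3)(-1.432) = +0.028 V.

+0.028 V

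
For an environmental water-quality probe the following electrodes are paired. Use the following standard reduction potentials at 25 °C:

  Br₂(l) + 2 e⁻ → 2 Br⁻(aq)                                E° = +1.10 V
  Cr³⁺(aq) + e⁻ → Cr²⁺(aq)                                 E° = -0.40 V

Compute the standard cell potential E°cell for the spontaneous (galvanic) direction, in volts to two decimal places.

The Br₂/Br⁻ couple has the higher reduction potential, so it is the cathode; Cr³⁺/Cr²⁺ is oxidised at the anode.
E°cell = E°(cathode) − E°(anode) = (+1.10) − (-0.40) = +1.50 V.
Since E°cell > 0, the reaction is spontaneous under standard conditions.

+1.50 V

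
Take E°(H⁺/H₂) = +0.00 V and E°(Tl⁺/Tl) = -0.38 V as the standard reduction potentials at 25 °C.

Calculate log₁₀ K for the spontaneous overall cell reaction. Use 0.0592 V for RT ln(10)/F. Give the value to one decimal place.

12.8

Cathode: H⁺/H₂; anode: Tl⁺/Tl. E°cell = +0.38 V, n = 2.
log K = nE°cell / 0.0592 = (2)(+0.38) / 0.0592 = 12.8.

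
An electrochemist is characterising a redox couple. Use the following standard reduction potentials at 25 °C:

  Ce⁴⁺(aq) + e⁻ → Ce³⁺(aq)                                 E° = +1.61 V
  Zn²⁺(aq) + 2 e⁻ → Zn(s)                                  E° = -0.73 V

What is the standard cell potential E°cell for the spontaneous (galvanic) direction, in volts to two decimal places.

+2.34 V

The Ce⁴⁺/Ce³⁺ couple has the higher reduction potential, so it is the cathode; Zn²⁺/Zn is oxidised at the anode.
E°cell = E°(cathode) − E°(anode) = (+1.61) − (-0.73) = +2.34 V.
Since E°cell > 0, the reaction is spontaneous under standard conditions.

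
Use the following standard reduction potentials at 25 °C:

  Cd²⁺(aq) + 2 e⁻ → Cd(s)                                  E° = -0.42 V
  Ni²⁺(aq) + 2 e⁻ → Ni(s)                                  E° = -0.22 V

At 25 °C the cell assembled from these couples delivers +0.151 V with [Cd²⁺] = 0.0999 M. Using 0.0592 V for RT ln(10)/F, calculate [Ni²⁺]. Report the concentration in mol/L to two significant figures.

Ni²⁺/Ni is the cathode, Cd²⁺/Cd the anode: E°cell = +0.20 V, n = 2.
Overall reaction: Ni²⁺(aq) + Cd(s) → Ni(s) + Cd²⁺(aq); Q = [Cd²⁺]^1/[Ni²⁺]^1.
From E = E° − (0.0592/n) log Q: log Q = (E° − E)·n/0.0592 = (+0.20 − (+0.151))·2/0.0592 = 1.6554.
So 1·log[Ni²⁺] = 1·log(0.0999) − log Q = -1.0004 − (1.6554) = -2.6558; [Ni²⁺] = 10^(-2.6558) ≈ 0.0022 M.

0.0022 M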